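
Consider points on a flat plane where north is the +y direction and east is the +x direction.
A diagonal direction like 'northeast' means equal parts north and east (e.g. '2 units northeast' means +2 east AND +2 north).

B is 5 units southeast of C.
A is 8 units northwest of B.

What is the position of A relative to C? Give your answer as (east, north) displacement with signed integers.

Place C at the origin (east=0, north=0).
  B is 5 units southeast of C: delta (east=+5, north=-5); B at (east=5, north=-5).
  A is 8 units northwest of B: delta (east=-8, north=+8); A at (east=-3, north=3).
Therefore A relative to C: (east=-3, north=3).

Answer: A is at (east=-3, north=3) relative to C.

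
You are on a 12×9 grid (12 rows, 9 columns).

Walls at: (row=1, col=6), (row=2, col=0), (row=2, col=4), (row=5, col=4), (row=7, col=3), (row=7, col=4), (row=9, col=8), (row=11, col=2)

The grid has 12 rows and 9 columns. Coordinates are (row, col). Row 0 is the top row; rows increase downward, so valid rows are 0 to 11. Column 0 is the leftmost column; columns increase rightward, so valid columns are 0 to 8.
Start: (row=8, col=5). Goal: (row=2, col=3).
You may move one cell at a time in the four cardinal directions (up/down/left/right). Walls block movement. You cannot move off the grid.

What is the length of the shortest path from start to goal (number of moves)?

Answer: Shortest path length: 8

Derivation:
BFS from (row=8, col=5) until reaching (row=2, col=3):
  Distance 0: (row=8, col=5)
  Distance 1: (row=7, col=5), (row=8, col=4), (row=8, col=6), (row=9, col=5)
  Distance 2: (row=6, col=5), (row=7, col=6), (row=8, col=3), (row=8, col=7), (row=9, col=4), (row=9, col=6), (row=10, col=5)
  Distance 3: (row=5, col=5), (row=6, col=4), (row=6, col=6), (row=7, col=7), (row=8, col=2), (row=8, col=8), (row=9, col=3), (row=9, col=7), (row=10, col=4), (row=10, col=6), (row=11, col=5)
  Distance 4: (row=4, col=5), (row=5, col=6), (row=6, col=3), (row=6, col=7), (row=7, col=2), (row=7, col=8), (row=8, col=1), (row=9, col=2), (row=10, col=3), (row=10, col=7), (row=11, col=4), (row=11, col=6)
  Distance 5: (row=3, col=5), (row=4, col=4), (row=4, col=6), (row=5, col=3), (row=5, col=7), (row=6, col=2), (row=6, col=8), (row=7, col=1), (row=8, col=0), (row=9, col=1), (row=10, col=2), (row=10, col=8), (row=11, col=3), (row=11, col=7)
  Distance 6: (row=2, col=5), (row=3, col=4), (row=3, col=6), (row=4, col=3), (row=4, col=7), (row=5, col=2), (row=5, col=8), (row=6, col=1), (row=7, col=0), (row=9, col=0), (row=10, col=1), (row=11, col=8)
  Distance 7: (row=1, col=5), (row=2, col=6), (row=3, col=3), (row=3, col=7), (row=4, col=2), (row=4, col=8), (row=5, col=1), (row=6, col=0), (row=10, col=0), (row=11, col=1)
  Distance 8: (row=0, col=5), (row=1, col=4), (row=2, col=3), (row=2, col=7), (row=3, col=2), (row=3, col=8), (row=4, col=1), (row=5, col=0), (row=11, col=0)  <- goal reached here
One shortest path (8 moves): (row=8, col=5) -> (row=7, col=5) -> (row=6, col=5) -> (row=6, col=4) -> (row=6, col=3) -> (row=5, col=3) -> (row=4, col=3) -> (row=3, col=3) -> (row=2, col=3)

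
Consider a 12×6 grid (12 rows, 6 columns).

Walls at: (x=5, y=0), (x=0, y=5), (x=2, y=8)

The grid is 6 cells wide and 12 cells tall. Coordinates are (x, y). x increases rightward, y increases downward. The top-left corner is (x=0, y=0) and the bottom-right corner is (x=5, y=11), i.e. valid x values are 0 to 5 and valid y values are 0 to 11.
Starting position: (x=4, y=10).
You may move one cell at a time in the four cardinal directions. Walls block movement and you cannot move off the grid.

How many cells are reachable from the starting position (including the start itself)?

Answer: Reachable cells: 69

Derivation:
BFS flood-fill from (x=4, y=10):
  Distance 0: (x=4, y=10)
  Distance 1: (x=4, y=9), (x=3, y=10), (x=5, y=10), (x=4, y=11)
  Distance 2: (x=4, y=8), (x=3, y=9), (x=5, y=9), (x=2, y=10), (x=3, y=11), (x=5, y=11)
  Distance 3: (x=4, y=7), (x=3, y=8), (x=5, y=8), (x=2, y=9), (x=1, y=10), (x=2, y=11)
  Distance 4: (x=4, y=6), (x=3, y=7), (x=5, y=7), (x=1, y=9), (x=0, y=10), (x=1, y=11)
  Distance 5: (x=4, y=5), (x=3, y=6), (x=5, y=6), (x=2, y=7), (x=1, y=8), (x=0, y=9), (x=0, y=11)
  Distance 6: (x=4, y=4), (x=3, y=5), (x=5, y=5), (x=2, y=6), (x=1, y=7), (x=0, y=8)
  Distance 7: (x=4, y=3), (x=3, y=4), (x=5, y=4), (x=2, y=5), (x=1, y=6), (x=0, y=7)
  Distance 8: (x=4, y=2), (x=3, y=3), (x=5, y=3), (x=2, y=4), (x=1, y=5), (x=0, y=6)
  Distance 9: (x=4, y=1), (x=3, y=2), (x=5, y=2), (x=2, y=3), (x=1, y=4)
  Distance 10: (x=4, y=0), (x=3, y=1), (x=5, y=1), (x=2, y=2), (x=1, y=3), (x=0, y=4)
  Distance 11: (x=3, y=0), (x=2, y=1), (x=1, y=2), (x=0, y=3)
  Distance 12: (x=2, y=0), (x=1, y=1), (x=0, y=2)
  Distance 13: (x=1, y=0), (x=0, y=1)
  Distance 14: (x=0, y=0)
Total reachable: 69 (grid has 69 open cells total)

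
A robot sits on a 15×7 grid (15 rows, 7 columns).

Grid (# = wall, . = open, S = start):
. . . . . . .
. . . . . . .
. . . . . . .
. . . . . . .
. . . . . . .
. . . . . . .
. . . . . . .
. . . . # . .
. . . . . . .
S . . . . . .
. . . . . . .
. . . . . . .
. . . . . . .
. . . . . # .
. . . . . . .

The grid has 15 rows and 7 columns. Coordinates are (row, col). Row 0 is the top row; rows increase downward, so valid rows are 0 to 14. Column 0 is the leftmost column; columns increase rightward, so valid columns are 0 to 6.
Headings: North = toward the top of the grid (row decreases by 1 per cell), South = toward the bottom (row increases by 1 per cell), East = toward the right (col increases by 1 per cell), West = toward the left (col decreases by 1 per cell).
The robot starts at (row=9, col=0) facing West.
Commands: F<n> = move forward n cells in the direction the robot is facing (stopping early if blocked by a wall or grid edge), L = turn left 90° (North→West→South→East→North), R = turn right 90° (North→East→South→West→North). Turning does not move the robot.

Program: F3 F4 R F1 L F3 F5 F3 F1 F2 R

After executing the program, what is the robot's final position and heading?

Start: (row=9, col=0), facing West
  F3: move forward 0/3 (blocked), now at (row=9, col=0)
  F4: move forward 0/4 (blocked), now at (row=9, col=0)
  R: turn right, now facing North
  F1: move forward 1, now at (row=8, col=0)
  L: turn left, now facing West
  F3: move forward 0/3 (blocked), now at (row=8, col=0)
  F5: move forward 0/5 (blocked), now at (row=8, col=0)
  F3: move forward 0/3 (blocked), now at (row=8, col=0)
  F1: move forward 0/1 (blocked), now at (row=8, col=0)
  F2: move forward 0/2 (blocked), now at (row=8, col=0)
  R: turn right, now facing North
Final: (row=8, col=0), facing North

Answer: Final position: (row=8, col=0), facing North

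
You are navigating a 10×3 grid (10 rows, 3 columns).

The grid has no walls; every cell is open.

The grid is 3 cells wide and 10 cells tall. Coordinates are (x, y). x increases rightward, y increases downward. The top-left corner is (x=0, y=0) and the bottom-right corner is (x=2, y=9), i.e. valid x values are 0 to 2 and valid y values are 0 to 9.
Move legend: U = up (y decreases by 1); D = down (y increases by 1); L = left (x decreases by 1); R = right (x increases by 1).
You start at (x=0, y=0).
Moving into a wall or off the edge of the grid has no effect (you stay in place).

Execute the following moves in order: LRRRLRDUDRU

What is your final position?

Start: (x=0, y=0)
  L (left): blocked, stay at (x=0, y=0)
  R (right): (x=0, y=0) -> (x=1, y=0)
  R (right): (x=1, y=0) -> (x=2, y=0)
  R (right): blocked, stay at (x=2, y=0)
  L (left): (x=2, y=0) -> (x=1, y=0)
  R (right): (x=1, y=0) -> (x=2, y=0)
  D (down): (x=2, y=0) -> (x=2, y=1)
  U (up): (x=2, y=1) -> (x=2, y=0)
  D (down): (x=2, y=0) -> (x=2, y=1)
  R (right): blocked, stay at (x=2, y=1)
  U (up): (x=2, y=1) -> (x=2, y=0)
Final: (x=2, y=0)

Answer: Final position: (x=2, y=0)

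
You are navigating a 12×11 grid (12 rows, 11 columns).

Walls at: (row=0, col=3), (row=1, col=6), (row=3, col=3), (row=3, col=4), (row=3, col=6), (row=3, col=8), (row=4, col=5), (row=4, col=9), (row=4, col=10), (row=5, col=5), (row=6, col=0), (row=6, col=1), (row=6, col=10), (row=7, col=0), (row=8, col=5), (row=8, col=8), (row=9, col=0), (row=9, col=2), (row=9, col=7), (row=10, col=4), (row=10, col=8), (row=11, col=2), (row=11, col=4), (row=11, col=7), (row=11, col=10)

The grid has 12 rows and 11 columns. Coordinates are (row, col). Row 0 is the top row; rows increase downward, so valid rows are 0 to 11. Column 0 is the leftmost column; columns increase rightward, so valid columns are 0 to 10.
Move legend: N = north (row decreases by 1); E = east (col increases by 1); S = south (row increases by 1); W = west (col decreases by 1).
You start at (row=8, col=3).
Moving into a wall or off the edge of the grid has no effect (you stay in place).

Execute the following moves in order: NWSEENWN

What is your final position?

Answer: Final position: (row=6, col=3)

Derivation:
Start: (row=8, col=3)
  N (north): (row=8, col=3) -> (row=7, col=3)
  W (west): (row=7, col=3) -> (row=7, col=2)
  S (south): (row=7, col=2) -> (row=8, col=2)
  E (east): (row=8, col=2) -> (row=8, col=3)
  E (east): (row=8, col=3) -> (row=8, col=4)
  N (north): (row=8, col=4) -> (row=7, col=4)
  W (west): (row=7, col=4) -> (row=7, col=3)
  N (north): (row=7, col=3) -> (row=6, col=3)
Final: (row=6, col=3)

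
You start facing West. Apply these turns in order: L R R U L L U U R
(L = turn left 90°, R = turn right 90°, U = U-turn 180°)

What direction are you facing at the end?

Answer: Final heading: East

Derivation:
Start: West
  L (left (90° counter-clockwise)) -> South
  R (right (90° clockwise)) -> West
  R (right (90° clockwise)) -> North
  U (U-turn (180°)) -> South
  L (left (90° counter-clockwise)) -> East
  L (left (90° counter-clockwise)) -> North
  U (U-turn (180°)) -> South
  U (U-turn (180°)) -> North
  R (right (90° clockwise)) -> East
Final: East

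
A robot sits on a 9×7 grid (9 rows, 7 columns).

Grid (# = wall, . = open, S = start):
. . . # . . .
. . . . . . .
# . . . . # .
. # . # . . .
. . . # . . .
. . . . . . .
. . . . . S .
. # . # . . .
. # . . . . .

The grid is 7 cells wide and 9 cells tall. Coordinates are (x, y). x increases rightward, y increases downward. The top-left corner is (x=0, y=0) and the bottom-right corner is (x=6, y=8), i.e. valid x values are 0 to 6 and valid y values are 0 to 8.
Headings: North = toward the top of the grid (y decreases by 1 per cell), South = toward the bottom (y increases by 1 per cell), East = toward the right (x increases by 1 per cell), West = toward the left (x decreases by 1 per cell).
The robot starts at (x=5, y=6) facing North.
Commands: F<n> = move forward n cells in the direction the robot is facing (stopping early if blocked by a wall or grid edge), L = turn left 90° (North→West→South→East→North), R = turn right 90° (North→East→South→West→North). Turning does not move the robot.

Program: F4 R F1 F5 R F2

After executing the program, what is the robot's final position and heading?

Answer: Final position: (x=6, y=5), facing South

Derivation:
Start: (x=5, y=6), facing North
  F4: move forward 3/4 (blocked), now at (x=5, y=3)
  R: turn right, now facing East
  F1: move forward 1, now at (x=6, y=3)
  F5: move forward 0/5 (blocked), now at (x=6, y=3)
  R: turn right, now facing South
  F2: move forward 2, now at (x=6, y=5)
Final: (x=6, y=5), facing South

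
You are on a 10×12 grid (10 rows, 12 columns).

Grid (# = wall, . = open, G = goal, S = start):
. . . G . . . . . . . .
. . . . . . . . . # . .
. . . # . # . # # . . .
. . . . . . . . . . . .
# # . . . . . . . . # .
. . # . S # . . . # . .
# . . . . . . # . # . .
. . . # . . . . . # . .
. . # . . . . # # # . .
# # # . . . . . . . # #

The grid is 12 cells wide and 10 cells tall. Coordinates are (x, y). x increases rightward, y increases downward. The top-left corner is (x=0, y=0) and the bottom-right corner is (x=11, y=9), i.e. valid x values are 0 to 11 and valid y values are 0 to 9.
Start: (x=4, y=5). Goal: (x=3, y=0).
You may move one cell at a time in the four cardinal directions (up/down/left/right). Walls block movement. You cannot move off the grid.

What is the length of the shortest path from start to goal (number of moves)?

BFS from (x=4, y=5) until reaching (x=3, y=0):
  Distance 0: (x=4, y=5)
  Distance 1: (x=4, y=4), (x=3, y=5), (x=4, y=6)
  Distance 2: (x=4, y=3), (x=3, y=4), (x=5, y=4), (x=3, y=6), (x=5, y=6), (x=4, y=7)
  Distance 3: (x=4, y=2), (x=3, y=3), (x=5, y=3), (x=2, y=4), (x=6, y=4), (x=2, y=6), (x=6, y=6), (x=5, y=7), (x=4, y=8)
  Distance 4: (x=4, y=1), (x=2, y=3), (x=6, y=3), (x=7, y=4), (x=6, y=5), (x=1, y=6), (x=2, y=7), (x=6, y=7), (x=3, y=8), (x=5, y=8), (x=4, y=9)
  Distance 5: (x=4, y=0), (x=3, y=1), (x=5, y=1), (x=2, y=2), (x=6, y=2), (x=1, y=3), (x=7, y=3), (x=8, y=4), (x=1, y=5), (x=7, y=5), (x=1, y=7), (x=7, y=7), (x=6, y=8), (x=3, y=9), (x=5, y=9)
  Distance 6: (x=3, y=0), (x=5, y=0), (x=2, y=1), (x=6, y=1), (x=1, y=2), (x=0, y=3), (x=8, y=3), (x=9, y=4), (x=0, y=5), (x=8, y=5), (x=0, y=7), (x=8, y=7), (x=1, y=8), (x=6, y=9)  <- goal reached here
One shortest path (6 moves): (x=4, y=5) -> (x=4, y=4) -> (x=4, y=3) -> (x=4, y=2) -> (x=4, y=1) -> (x=3, y=1) -> (x=3, y=0)

Answer: Shortest path length: 6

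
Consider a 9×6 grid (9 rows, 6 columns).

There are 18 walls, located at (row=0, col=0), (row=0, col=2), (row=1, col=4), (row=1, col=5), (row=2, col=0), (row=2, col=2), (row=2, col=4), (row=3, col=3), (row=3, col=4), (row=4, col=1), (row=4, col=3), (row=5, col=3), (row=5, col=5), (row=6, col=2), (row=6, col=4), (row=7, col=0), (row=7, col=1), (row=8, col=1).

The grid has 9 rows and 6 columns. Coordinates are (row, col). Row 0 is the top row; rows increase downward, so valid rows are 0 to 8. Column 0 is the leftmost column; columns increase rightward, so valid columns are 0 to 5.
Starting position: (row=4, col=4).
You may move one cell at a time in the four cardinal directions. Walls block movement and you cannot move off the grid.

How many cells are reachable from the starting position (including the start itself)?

BFS flood-fill from (row=4, col=4):
  Distance 0: (row=4, col=4)
  Distance 1: (row=4, col=5), (row=5, col=4)
  Distance 2: (row=3, col=5)
  Distance 3: (row=2, col=5)
Total reachable: 5 (grid has 36 open cells total)

Answer: Reachable cells: 5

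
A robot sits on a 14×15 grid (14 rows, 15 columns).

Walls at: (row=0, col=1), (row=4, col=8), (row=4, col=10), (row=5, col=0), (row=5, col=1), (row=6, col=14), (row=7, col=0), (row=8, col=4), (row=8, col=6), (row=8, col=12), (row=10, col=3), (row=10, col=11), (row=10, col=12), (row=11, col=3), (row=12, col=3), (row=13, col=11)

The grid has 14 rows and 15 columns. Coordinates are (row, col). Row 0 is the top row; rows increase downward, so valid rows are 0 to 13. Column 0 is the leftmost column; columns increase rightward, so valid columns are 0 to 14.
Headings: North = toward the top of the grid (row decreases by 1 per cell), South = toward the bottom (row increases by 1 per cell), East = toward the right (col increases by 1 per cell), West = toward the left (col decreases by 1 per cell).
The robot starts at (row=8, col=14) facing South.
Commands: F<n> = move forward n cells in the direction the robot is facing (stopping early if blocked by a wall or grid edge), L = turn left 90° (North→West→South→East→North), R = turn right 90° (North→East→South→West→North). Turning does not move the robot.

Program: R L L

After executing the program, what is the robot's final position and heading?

Start: (row=8, col=14), facing South
  R: turn right, now facing West
  L: turn left, now facing South
  L: turn left, now facing East
Final: (row=8, col=14), facing East

Answer: Final position: (row=8, col=14), facing East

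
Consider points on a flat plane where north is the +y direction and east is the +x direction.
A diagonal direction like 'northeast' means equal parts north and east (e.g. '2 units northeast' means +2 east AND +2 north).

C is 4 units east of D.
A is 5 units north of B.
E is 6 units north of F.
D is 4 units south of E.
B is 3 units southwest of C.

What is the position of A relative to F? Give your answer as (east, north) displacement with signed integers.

Answer: A is at (east=1, north=4) relative to F.

Derivation:
Place F at the origin (east=0, north=0).
  E is 6 units north of F: delta (east=+0, north=+6); E at (east=0, north=6).
  D is 4 units south of E: delta (east=+0, north=-4); D at (east=0, north=2).
  C is 4 units east of D: delta (east=+4, north=+0); C at (east=4, north=2).
  B is 3 units southwest of C: delta (east=-3, north=-3); B at (east=1, north=-1).
  A is 5 units north of B: delta (east=+0, north=+5); A at (east=1, north=4).
Therefore A relative to F: (east=1, north=4).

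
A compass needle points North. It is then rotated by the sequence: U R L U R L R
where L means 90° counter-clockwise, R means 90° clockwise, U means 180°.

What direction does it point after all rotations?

Start: North
  U (U-turn (180°)) -> South
  R (right (90° clockwise)) -> West
  L (left (90° counter-clockwise)) -> South
  U (U-turn (180°)) -> North
  R (right (90° clockwise)) -> East
  L (left (90° counter-clockwise)) -> North
  R (right (90° clockwise)) -> East
Final: East

Answer: Final heading: East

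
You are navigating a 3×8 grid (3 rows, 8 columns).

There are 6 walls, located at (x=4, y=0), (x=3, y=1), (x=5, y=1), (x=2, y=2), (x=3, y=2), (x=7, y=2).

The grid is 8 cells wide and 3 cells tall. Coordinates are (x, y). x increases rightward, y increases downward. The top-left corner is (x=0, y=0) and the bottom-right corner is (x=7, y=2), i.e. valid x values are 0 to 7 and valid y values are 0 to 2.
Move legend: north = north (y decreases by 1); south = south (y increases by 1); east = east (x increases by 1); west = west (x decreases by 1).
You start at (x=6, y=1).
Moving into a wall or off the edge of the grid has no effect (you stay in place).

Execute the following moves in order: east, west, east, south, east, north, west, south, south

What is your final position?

Answer: Final position: (x=6, y=2)

Derivation:
Start: (x=6, y=1)
  east (east): (x=6, y=1) -> (x=7, y=1)
  west (west): (x=7, y=1) -> (x=6, y=1)
  east (east): (x=6, y=1) -> (x=7, y=1)
  south (south): blocked, stay at (x=7, y=1)
  east (east): blocked, stay at (x=7, y=1)
  north (north): (x=7, y=1) -> (x=7, y=0)
  west (west): (x=7, y=0) -> (x=6, y=0)
  south (south): (x=6, y=0) -> (x=6, y=1)
  south (south): (x=6, y=1) -> (x=6, y=2)
Final: (x=6, y=2)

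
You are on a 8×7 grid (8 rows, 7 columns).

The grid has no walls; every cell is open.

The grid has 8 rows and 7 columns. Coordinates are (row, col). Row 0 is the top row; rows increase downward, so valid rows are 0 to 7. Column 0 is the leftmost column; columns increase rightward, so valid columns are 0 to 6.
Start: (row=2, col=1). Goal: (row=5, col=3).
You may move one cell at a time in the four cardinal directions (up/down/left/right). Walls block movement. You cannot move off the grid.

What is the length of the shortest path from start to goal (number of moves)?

Answer: Shortest path length: 5

Derivation:
BFS from (row=2, col=1) until reaching (row=5, col=3):
  Distance 0: (row=2, col=1)
  Distance 1: (row=1, col=1), (row=2, col=0), (row=2, col=2), (row=3, col=1)
  Distance 2: (row=0, col=1), (row=1, col=0), (row=1, col=2), (row=2, col=3), (row=3, col=0), (row=3, col=2), (row=4, col=1)
  Distance 3: (row=0, col=0), (row=0, col=2), (row=1, col=3), (row=2, col=4), (row=3, col=3), (row=4, col=0), (row=4, col=2), (row=5, col=1)
  Distance 4: (row=0, col=3), (row=1, col=4), (row=2, col=5), (row=3, col=4), (row=4, col=3), (row=5, col=0), (row=5, col=2), (row=6, col=1)
  Distance 5: (row=0, col=4), (row=1, col=5), (row=2, col=6), (row=3, col=5), (row=4, col=4), (row=5, col=3), (row=6, col=0), (row=6, col=2), (row=7, col=1)  <- goal reached here
One shortest path (5 moves): (row=2, col=1) -> (row=2, col=2) -> (row=2, col=3) -> (row=3, col=3) -> (row=4, col=3) -> (row=5, col=3)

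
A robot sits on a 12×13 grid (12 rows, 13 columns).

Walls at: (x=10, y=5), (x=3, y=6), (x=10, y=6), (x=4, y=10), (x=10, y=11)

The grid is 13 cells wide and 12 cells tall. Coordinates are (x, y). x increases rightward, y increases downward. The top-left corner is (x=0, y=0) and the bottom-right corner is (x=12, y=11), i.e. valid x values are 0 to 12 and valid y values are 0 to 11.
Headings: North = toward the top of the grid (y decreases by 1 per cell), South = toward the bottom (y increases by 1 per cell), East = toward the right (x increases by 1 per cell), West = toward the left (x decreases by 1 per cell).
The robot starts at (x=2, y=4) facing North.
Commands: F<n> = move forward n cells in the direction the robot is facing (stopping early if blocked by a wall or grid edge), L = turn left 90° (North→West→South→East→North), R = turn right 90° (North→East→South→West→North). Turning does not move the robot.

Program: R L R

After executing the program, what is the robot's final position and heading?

Start: (x=2, y=4), facing North
  R: turn right, now facing East
  L: turn left, now facing North
  R: turn right, now facing East
Final: (x=2, y=4), facing East

Answer: Final position: (x=2, y=4), facing East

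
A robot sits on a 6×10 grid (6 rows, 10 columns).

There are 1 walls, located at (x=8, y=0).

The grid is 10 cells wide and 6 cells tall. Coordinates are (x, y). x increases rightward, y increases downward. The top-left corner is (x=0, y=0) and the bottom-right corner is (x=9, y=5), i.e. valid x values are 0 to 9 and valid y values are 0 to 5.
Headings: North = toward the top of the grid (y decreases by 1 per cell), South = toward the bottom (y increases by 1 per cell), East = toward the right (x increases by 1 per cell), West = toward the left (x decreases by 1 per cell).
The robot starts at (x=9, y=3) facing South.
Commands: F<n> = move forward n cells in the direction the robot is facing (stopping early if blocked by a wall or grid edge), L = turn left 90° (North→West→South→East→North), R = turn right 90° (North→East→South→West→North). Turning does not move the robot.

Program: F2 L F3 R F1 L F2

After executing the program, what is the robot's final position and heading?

Answer: Final position: (x=9, y=5), facing East

Derivation:
Start: (x=9, y=3), facing South
  F2: move forward 2, now at (x=9, y=5)
  L: turn left, now facing East
  F3: move forward 0/3 (blocked), now at (x=9, y=5)
  R: turn right, now facing South
  F1: move forward 0/1 (blocked), now at (x=9, y=5)
  L: turn left, now facing East
  F2: move forward 0/2 (blocked), now at (x=9, y=5)
Final: (x=9, y=5), facing East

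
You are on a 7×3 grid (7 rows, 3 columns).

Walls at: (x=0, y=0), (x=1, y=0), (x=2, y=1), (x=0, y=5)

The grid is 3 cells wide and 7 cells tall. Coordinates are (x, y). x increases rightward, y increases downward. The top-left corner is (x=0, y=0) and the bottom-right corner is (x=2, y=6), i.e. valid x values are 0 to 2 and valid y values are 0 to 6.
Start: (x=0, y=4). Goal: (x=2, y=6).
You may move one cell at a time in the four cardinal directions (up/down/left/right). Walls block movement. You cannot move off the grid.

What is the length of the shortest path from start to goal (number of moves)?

BFS from (x=0, y=4) until reaching (x=2, y=6):
  Distance 0: (x=0, y=4)
  Distance 1: (x=0, y=3), (x=1, y=4)
  Distance 2: (x=0, y=2), (x=1, y=3), (x=2, y=4), (x=1, y=5)
  Distance 3: (x=0, y=1), (x=1, y=2), (x=2, y=3), (x=2, y=5), (x=1, y=6)
  Distance 4: (x=1, y=1), (x=2, y=2), (x=0, y=6), (x=2, y=6)  <- goal reached here
One shortest path (4 moves): (x=0, y=4) -> (x=1, y=4) -> (x=2, y=4) -> (x=2, y=5) -> (x=2, y=6)

Answer: Shortest path length: 4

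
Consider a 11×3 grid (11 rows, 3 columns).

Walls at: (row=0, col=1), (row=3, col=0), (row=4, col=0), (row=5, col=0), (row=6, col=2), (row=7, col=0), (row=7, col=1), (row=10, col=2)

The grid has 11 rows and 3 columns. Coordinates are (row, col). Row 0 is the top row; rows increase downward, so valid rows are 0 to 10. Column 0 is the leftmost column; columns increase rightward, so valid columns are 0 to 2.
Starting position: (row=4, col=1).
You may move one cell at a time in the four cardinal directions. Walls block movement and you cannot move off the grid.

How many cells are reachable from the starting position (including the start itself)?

BFS flood-fill from (row=4, col=1):
  Distance 0: (row=4, col=1)
  Distance 1: (row=3, col=1), (row=4, col=2), (row=5, col=1)
  Distance 2: (row=2, col=1), (row=3, col=2), (row=5, col=2), (row=6, col=1)
  Distance 3: (row=1, col=1), (row=2, col=0), (row=2, col=2), (row=6, col=0)
  Distance 4: (row=1, col=0), (row=1, col=2)
  Distance 5: (row=0, col=0), (row=0, col=2)
Total reachable: 16 (grid has 25 open cells total)

Answer: Reachable cells: 16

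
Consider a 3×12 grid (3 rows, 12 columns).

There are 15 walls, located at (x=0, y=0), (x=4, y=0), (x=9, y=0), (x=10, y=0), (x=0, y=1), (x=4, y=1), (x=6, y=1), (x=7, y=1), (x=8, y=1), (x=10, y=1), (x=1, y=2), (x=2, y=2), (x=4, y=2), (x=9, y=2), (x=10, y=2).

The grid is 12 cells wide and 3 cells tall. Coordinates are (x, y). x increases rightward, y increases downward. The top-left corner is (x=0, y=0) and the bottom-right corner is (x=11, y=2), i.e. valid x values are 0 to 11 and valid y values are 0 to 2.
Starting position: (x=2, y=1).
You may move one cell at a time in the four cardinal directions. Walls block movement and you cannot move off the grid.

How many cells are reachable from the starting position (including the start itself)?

BFS flood-fill from (x=2, y=1):
  Distance 0: (x=2, y=1)
  Distance 1: (x=2, y=0), (x=1, y=1), (x=3, y=1)
  Distance 2: (x=1, y=0), (x=3, y=0), (x=3, y=2)
Total reachable: 7 (grid has 21 open cells total)

Answer: Reachable cells: 7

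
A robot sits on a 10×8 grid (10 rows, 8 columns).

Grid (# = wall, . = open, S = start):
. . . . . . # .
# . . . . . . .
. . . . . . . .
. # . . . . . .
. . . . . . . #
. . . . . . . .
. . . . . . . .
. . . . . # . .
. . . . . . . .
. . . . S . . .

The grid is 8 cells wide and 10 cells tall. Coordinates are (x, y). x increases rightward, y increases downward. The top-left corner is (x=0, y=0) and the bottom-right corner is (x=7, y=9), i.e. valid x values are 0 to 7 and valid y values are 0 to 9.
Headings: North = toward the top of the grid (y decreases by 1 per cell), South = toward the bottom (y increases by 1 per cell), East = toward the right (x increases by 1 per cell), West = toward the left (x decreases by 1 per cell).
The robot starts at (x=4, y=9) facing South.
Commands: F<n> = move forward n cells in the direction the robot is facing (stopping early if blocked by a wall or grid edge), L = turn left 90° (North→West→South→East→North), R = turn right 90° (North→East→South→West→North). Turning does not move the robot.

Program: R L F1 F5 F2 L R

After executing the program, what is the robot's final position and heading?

Start: (x=4, y=9), facing South
  R: turn right, now facing West
  L: turn left, now facing South
  F1: move forward 0/1 (blocked), now at (x=4, y=9)
  F5: move forward 0/5 (blocked), now at (x=4, y=9)
  F2: move forward 0/2 (blocked), now at (x=4, y=9)
  L: turn left, now facing East
  R: turn right, now facing South
Final: (x=4, y=9), facing South

Answer: Final position: (x=4, y=9), facing South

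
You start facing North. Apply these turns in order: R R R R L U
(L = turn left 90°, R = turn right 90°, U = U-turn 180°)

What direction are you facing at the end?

Start: North
  R (right (90° clockwise)) -> East
  R (right (90° clockwise)) -> South
  R (right (90° clockwise)) -> West
  R (right (90° clockwise)) -> North
  L (left (90° counter-clockwise)) -> West
  U (U-turn (180°)) -> East
Final: East

Answer: Final heading: East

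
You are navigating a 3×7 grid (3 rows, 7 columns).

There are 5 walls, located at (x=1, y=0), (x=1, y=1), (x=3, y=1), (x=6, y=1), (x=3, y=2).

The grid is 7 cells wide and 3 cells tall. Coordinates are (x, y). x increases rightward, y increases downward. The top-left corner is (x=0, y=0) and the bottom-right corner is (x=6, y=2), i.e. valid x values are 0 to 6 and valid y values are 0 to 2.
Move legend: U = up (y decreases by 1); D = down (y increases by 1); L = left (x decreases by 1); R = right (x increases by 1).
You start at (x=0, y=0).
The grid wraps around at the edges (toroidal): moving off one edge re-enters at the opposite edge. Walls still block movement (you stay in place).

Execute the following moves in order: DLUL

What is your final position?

Start: (x=0, y=0)
  D (down): (x=0, y=0) -> (x=0, y=1)
  L (left): blocked, stay at (x=0, y=1)
  U (up): (x=0, y=1) -> (x=0, y=0)
  L (left): (x=0, y=0) -> (x=6, y=0)
Final: (x=6, y=0)

Answer: Final position: (x=6, y=0)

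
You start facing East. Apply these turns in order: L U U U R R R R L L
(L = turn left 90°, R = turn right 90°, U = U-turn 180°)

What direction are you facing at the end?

Start: East
  L (left (90° counter-clockwise)) -> North
  U (U-turn (180°)) -> South
  U (U-turn (180°)) -> North
  U (U-turn (180°)) -> South
  R (right (90° clockwise)) -> West
  R (right (90° clockwise)) -> North
  R (right (90° clockwise)) -> East
  R (right (90° clockwise)) -> South
  L (left (90° counter-clockwise)) -> East
  L (left (90° counter-clockwise)) -> North
Final: North

Answer: Final heading: North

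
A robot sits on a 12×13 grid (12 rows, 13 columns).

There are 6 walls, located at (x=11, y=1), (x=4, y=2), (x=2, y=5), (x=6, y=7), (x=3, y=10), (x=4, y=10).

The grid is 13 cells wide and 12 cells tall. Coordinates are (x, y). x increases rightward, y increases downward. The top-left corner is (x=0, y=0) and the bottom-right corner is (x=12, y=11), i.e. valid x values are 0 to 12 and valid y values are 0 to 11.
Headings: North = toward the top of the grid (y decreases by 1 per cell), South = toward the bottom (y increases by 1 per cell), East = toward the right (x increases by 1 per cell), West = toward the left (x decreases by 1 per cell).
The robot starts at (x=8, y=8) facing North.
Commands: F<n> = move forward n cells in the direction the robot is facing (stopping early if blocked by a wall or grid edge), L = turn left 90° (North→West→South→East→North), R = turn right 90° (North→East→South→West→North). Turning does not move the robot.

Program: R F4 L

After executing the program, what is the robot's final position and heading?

Answer: Final position: (x=12, y=8), facing North

Derivation:
Start: (x=8, y=8), facing North
  R: turn right, now facing East
  F4: move forward 4, now at (x=12, y=8)
  L: turn left, now facing North
Final: (x=12, y=8), facing North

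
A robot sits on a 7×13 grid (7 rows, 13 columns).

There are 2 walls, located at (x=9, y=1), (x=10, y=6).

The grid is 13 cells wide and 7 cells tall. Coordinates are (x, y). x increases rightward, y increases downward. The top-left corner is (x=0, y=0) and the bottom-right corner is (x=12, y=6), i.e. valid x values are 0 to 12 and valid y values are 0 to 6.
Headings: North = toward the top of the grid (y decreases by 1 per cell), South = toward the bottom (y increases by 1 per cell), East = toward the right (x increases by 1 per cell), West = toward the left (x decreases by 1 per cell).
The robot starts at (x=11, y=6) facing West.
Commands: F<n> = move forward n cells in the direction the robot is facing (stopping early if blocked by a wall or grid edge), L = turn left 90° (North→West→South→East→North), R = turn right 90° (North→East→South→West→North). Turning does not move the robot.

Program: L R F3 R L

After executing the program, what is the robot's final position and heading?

Start: (x=11, y=6), facing West
  L: turn left, now facing South
  R: turn right, now facing West
  F3: move forward 0/3 (blocked), now at (x=11, y=6)
  R: turn right, now facing North
  L: turn left, now facing West
Final: (x=11, y=6), facing West

Answer: Final position: (x=11, y=6), facing West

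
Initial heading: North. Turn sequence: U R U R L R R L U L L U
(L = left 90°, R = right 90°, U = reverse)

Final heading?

Answer: Final heading: North

Derivation:
Start: North
  U (U-turn (180°)) -> South
  R (right (90° clockwise)) -> West
  U (U-turn (180°)) -> East
  R (right (90° clockwise)) -> South
  L (left (90° counter-clockwise)) -> East
  R (right (90° clockwise)) -> South
  R (right (90° clockwise)) -> West
  L (left (90° counter-clockwise)) -> South
  U (U-turn (180°)) -> North
  L (left (90° counter-clockwise)) -> West
  L (left (90° counter-clockwise)) -> South
  U (U-turn (180°)) -> North
Final: North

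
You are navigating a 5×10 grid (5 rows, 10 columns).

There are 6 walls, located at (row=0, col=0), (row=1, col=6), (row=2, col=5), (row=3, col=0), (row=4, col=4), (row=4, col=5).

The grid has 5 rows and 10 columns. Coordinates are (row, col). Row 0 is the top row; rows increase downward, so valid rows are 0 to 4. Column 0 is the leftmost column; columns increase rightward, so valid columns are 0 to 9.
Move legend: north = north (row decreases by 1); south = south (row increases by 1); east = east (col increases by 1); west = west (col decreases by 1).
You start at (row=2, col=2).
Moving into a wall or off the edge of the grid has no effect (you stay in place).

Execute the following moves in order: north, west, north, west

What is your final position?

Start: (row=2, col=2)
  north (north): (row=2, col=2) -> (row=1, col=2)
  west (west): (row=1, col=2) -> (row=1, col=1)
  north (north): (row=1, col=1) -> (row=0, col=1)
  west (west): blocked, stay at (row=0, col=1)
Final: (row=0, col=1)

Answer: Final position: (row=0, col=1)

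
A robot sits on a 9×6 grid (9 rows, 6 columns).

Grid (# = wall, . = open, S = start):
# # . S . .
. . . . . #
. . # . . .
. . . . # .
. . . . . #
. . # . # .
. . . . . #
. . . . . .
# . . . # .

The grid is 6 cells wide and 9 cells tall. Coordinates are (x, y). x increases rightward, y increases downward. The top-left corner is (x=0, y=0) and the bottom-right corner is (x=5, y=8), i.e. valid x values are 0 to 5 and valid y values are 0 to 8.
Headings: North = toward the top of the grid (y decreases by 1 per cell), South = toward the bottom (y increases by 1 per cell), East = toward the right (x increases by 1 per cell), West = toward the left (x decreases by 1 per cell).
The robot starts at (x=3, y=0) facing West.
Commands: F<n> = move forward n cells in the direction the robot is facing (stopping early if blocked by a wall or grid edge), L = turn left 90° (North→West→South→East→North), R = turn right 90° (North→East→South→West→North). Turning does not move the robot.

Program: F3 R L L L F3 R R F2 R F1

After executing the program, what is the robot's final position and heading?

Answer: Final position: (x=3, y=0), facing North

Derivation:
Start: (x=3, y=0), facing West
  F3: move forward 1/3 (blocked), now at (x=2, y=0)
  R: turn right, now facing North
  L: turn left, now facing West
  L: turn left, now facing South
  L: turn left, now facing East
  F3: move forward 3, now at (x=5, y=0)
  R: turn right, now facing South
  R: turn right, now facing West
  F2: move forward 2, now at (x=3, y=0)
  R: turn right, now facing North
  F1: move forward 0/1 (blocked), now at (x=3, y=0)
Final: (x=3, y=0), facing North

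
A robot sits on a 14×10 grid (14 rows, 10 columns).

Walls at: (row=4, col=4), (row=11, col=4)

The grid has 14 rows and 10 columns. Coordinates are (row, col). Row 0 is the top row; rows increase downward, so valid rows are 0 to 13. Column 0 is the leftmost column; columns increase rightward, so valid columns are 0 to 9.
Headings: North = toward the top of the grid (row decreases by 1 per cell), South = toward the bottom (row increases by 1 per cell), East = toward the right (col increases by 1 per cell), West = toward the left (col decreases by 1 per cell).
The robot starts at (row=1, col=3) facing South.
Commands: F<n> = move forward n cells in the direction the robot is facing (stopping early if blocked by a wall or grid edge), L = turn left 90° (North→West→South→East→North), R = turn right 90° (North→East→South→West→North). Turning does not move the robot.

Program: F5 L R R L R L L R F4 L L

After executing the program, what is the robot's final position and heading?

Answer: Final position: (row=10, col=3), facing North

Derivation:
Start: (row=1, col=3), facing South
  F5: move forward 5, now at (row=6, col=3)
  L: turn left, now facing East
  R: turn right, now facing South
  R: turn right, now facing West
  L: turn left, now facing South
  R: turn right, now facing West
  L: turn left, now facing South
  L: turn left, now facing East
  R: turn right, now facing South
  F4: move forward 4, now at (row=10, col=3)
  L: turn left, now facing East
  L: turn left, now facing North
Final: (row=10, col=3), facing North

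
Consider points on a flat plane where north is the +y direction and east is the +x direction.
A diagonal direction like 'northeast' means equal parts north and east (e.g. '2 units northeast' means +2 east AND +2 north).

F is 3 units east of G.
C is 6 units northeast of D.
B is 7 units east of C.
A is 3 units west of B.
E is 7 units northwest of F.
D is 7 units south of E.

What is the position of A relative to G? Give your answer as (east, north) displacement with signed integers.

Answer: A is at (east=6, north=6) relative to G.

Derivation:
Place G at the origin (east=0, north=0).
  F is 3 units east of G: delta (east=+3, north=+0); F at (east=3, north=0).
  E is 7 units northwest of F: delta (east=-7, north=+7); E at (east=-4, north=7).
  D is 7 units south of E: delta (east=+0, north=-7); D at (east=-4, north=0).
  C is 6 units northeast of D: delta (east=+6, north=+6); C at (east=2, north=6).
  B is 7 units east of C: delta (east=+7, north=+0); B at (east=9, north=6).
  A is 3 units west of B: delta (east=-3, north=+0); A at (east=6, north=6).
Therefore A relative to G: (east=6, north=6).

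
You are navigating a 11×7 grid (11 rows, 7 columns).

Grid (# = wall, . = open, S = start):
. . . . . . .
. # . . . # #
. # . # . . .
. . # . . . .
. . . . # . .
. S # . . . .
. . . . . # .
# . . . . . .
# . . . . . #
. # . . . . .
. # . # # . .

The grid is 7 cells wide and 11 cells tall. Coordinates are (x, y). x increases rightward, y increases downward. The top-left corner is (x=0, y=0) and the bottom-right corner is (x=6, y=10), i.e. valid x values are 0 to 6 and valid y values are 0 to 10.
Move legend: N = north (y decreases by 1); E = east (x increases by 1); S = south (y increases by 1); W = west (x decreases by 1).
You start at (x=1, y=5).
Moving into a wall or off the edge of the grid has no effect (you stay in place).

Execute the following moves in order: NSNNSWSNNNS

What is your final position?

Answer: Final position: (x=0, y=3)

Derivation:
Start: (x=1, y=5)
  N (north): (x=1, y=5) -> (x=1, y=4)
  S (south): (x=1, y=4) -> (x=1, y=5)
  N (north): (x=1, y=5) -> (x=1, y=4)
  N (north): (x=1, y=4) -> (x=1, y=3)
  S (south): (x=1, y=3) -> (x=1, y=4)
  W (west): (x=1, y=4) -> (x=0, y=4)
  S (south): (x=0, y=4) -> (x=0, y=5)
  N (north): (x=0, y=5) -> (x=0, y=4)
  N (north): (x=0, y=4) -> (x=0, y=3)
  N (north): (x=0, y=3) -> (x=0, y=2)
  S (south): (x=0, y=2) -> (x=0, y=3)
Final: (x=0, y=3)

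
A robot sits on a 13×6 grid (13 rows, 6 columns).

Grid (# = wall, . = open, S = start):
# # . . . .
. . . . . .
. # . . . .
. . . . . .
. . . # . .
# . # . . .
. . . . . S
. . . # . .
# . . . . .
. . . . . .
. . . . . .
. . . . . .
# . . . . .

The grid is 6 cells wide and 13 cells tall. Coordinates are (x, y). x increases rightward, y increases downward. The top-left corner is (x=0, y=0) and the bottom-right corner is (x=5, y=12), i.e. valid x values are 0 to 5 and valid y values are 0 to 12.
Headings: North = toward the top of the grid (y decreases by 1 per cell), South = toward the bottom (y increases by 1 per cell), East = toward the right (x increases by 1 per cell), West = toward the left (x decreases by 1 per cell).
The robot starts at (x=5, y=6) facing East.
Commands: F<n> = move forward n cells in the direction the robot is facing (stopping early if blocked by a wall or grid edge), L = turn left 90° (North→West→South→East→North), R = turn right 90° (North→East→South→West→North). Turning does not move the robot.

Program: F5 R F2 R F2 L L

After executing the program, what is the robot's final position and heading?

Start: (x=5, y=6), facing East
  F5: move forward 0/5 (blocked), now at (x=5, y=6)
  R: turn right, now facing South
  F2: move forward 2, now at (x=5, y=8)
  R: turn right, now facing West
  F2: move forward 2, now at (x=3, y=8)
  L: turn left, now facing South
  L: turn left, now facing East
Final: (x=3, y=8), facing East

Answer: Final position: (x=3, y=8), facing East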